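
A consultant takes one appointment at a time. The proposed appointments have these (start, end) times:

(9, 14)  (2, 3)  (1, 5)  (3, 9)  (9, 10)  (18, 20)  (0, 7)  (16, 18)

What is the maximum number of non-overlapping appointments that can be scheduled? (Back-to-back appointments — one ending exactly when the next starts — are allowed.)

5

Greedy by earliest finish: after sorting by end time, pick each interval compatible with the last pick.
Sorted by end: (2,3)  (1,5)  (0,7)  (3,9)  (9,10)  (9,14)  (16,18)  (18,20)
take (2,3); take (3,9); take (9,10); take (16,18); take (18,20).
Selected 5 appointments.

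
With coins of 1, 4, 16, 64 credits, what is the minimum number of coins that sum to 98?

Greedy: take as many of the largest coin as possible, then repeat with the remainder.
98 − 1×64→34 − 2×16→2 − 2×1→0
Total coins = 1 + 2 + 2 = 5

5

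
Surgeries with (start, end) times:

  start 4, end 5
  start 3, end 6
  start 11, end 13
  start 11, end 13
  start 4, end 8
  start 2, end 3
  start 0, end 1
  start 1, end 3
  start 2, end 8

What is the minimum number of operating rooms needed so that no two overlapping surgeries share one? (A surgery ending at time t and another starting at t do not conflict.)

4

starts: [0, 1, 2, 2, 3, 4, 4, 11, 11]
ends:   [1, 3, 3, 5, 6, 8, 8, 13, 13]
s0→1 e1→0 s1→1 s2→2 s2→3 e3→2 e3→1 s3→2 s4→3 s4→4  — peak 4.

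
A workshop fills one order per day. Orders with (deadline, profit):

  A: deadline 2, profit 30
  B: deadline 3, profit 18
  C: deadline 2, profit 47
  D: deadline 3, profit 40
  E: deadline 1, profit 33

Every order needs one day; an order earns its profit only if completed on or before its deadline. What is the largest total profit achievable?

Profit order: C=47 D=40 E=33 A=30 B=18
Assign: C→slot 2, D→slot 3, E→slot 1, A skipped, B skipped.
Slots: [1:E] [2:C] [3:D]
Profit = 33 + 47 + 40 = 120

120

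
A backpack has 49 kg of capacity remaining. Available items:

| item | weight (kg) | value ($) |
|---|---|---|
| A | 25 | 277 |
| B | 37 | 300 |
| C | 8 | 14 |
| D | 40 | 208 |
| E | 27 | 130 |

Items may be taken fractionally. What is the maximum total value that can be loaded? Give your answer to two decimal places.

471.59

Greedy by value/weight ratio, highest first.
Order: A (277/25=11.08) > B (300/37=8.11) > D (208/40=5.20) > E (130/27=4.81) > C (14/8=1.75)
Fill: take A (25 @ 277) → take 24/37 of B → 194.59; 49/49 used.
Total value = 471.59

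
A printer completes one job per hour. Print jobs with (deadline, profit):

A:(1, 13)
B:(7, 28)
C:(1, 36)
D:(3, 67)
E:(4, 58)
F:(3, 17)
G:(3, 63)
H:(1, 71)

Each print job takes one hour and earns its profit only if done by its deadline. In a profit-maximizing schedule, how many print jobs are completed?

5

Take jobs in profit order; each goes to the latest open slot no later than its deadline.
By profit: H(d1,71), D(d3,67), G(d3,63), E(d4,58), C(d1,36), B(d7,28), F(d3,17), A(d1,13)
H→slot 1; D→slot 3; G→slot 2; E→slot 4; C skipped; B→slot 7; F skipped; A skipped.
5 of 8 scheduled.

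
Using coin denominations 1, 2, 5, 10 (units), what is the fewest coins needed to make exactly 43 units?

43 − 4×10→3 − 1×2→1 − 1×1→0
Total coins = 4 + 1 + 1 = 6

6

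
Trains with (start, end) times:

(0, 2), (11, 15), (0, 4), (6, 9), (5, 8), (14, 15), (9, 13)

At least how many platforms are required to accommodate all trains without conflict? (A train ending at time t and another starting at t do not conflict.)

2

Events (time:±→running): 0:+→1 0:+→2 … peak 2.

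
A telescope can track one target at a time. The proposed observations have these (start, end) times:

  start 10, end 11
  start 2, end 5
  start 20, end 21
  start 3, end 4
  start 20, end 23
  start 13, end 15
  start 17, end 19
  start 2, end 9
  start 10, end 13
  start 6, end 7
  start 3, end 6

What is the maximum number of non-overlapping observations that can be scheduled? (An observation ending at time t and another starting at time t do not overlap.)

6

Greedy by earliest finish: after sorting by end time, pick each interval compatible with the last pick.
Sorted by end: (3,4)  (2,5)  (3,6)  (6,7)  (2,9)  (10,11)  (10,13)  (13,15)  (17,19)  (20,21)  (20,23)
take (3,4); take (6,7); take (10,11); skip (10,13); take (13,15); take (17,19); take (20,21).
Selected 6 observations.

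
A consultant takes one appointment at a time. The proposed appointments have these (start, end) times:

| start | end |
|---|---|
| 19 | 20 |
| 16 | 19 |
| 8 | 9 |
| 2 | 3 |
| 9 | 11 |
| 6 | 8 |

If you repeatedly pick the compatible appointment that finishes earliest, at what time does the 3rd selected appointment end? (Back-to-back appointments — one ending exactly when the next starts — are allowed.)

9

By end time: (2,3), (6,8), (8,9), (9,11), (16,19), (19,20).
Pick (2,3); next start ≥ 3 → (6,8); next start ≥ 8 → (8,9); next start ≥ 9 → (9,11); next start ≥ 11 → (16,19); next start ≥ 19 → (19,20).
Selected: (2,3) (6,8) (8,9) (9,11) (16,19) (19,20)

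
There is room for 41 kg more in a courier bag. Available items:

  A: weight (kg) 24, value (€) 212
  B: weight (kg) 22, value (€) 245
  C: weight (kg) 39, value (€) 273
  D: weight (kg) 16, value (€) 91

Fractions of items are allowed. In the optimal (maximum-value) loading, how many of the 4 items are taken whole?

Greedy by value/weight ratio, highest first.
Ratios (sorted): B 11.14, A 8.83, C 7.00, D 5.69
take B (22 @ 245); take 19/24 of A → 167.83. Capacity used 41/41.
1 item(s) taken whole; one partial (take 19/24 of A).

1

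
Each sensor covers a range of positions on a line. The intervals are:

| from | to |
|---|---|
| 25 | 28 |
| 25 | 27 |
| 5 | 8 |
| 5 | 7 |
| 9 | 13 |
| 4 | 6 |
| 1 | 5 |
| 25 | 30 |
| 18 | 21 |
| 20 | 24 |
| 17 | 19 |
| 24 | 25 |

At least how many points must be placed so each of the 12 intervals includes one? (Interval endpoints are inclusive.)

Process intervals by earliest right end; each time one isn't hit yet, stab at its right endpoint.
By right end: [1,5]  [4,6]  [5,7]  [5,8]  [9,13]  [17,19]  [18,21]  [20,24]  [24,25]  [25,27]  [25,28]  [25,30]
[1,5] uncovered → point at 5; [9,13] uncovered → point at 13; [17,19] uncovered → point at 19; [20,24] uncovered → point at 24; [25,27] uncovered → point at 27.
Points: 5, 13, 19, 24, 27 (5 total).

5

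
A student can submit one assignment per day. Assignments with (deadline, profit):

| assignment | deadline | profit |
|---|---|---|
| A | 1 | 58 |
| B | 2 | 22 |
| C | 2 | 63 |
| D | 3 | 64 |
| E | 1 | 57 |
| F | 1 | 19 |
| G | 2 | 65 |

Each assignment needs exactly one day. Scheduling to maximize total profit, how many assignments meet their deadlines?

3

Sort by profit descending; place each in the latest free slot ≤ its deadline.
By profit: G(d2,65), D(d3,64), C(d2,63), A(d1,58), E(d1,57), B(d2,22), F(d1,19)
G→slot 2; D→slot 3; C→slot 1; A skipped; E skipped; B skipped; F skipped.
3 of 7 scheduled.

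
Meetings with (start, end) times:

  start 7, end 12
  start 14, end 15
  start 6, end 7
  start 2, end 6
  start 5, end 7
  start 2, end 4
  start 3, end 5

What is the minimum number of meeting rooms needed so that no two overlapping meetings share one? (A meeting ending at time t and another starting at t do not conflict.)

3

starts: [2, 2, 3, 5, 6, 7, 14]
ends:   [4, 5, 6, 7, 7, 12, 15]
s2→1 s2→2 s3→3  — peak 3.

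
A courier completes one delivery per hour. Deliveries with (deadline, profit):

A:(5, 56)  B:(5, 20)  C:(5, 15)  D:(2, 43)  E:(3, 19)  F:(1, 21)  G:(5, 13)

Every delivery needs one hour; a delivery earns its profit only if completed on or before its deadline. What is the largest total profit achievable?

Take jobs in profit order; each goes to the latest open slot no later than its deadline.
By profit: A(d5,56), D(d2,43), F(d1,21), B(d5,20), E(d3,19), C(d5,15), G(d5,13)
A→slot 5; D→slot 2; F→slot 1; B→slot 4; E→slot 3; C skipped; G skipped.
Profit = 21 + 43 + 19 + 20 + 56 = 159

159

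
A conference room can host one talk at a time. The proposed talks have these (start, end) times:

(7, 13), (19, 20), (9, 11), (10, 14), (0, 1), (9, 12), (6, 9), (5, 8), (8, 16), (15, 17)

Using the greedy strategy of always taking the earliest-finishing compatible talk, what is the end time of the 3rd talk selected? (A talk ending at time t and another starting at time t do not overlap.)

Order by finish time; keep every interval that doesn't clash with the previous kept one.
By end time: (0,1), (5,8), (6,9), (9,11), (9,12), (7,13), (10,14), (8,16), (15,17), (19,20).
Pick (0,1); next start ≥ 1 → (5,8); next start ≥ 8 → (9,11); next start ≥ 11 → (15,17); next start ≥ 17 → (19,20).
Selected: (0,1) (5,8) (9,11) (15,17) (19,20)

11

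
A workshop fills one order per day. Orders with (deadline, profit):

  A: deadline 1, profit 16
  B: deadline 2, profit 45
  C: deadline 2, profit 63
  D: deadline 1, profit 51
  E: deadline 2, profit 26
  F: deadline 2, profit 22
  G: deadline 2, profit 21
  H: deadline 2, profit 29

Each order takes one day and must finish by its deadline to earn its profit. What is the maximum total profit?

Profit order: C=63 D=51 B=45 H=29 E=26 F=22 G=21 A=16
Assign: C→slot 2, D→slot 1, B skipped, H skipped, E skipped, F skipped, G skipped, A skipped.
Slots: [1:D] [2:C]
Profit = 51 + 63 = 114

114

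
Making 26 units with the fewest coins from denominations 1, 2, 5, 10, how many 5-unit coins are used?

26 = 2×10 + 1×5 + 1×1
Count of 5: 1

1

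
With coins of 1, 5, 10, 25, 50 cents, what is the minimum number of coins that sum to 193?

Use the largest denomination that fits, subtract, and repeat.
193 − 3×50→43 − 1×25→18 − 1×10→8 − 1×5→3 − 3×1→0
Total coins = 3 + 1 + 1 + 1 + 3 = 9

9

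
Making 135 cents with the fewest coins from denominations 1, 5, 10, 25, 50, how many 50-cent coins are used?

2

Use the largest denomination that fits, subtract, and repeat.
135 = 2×50 + 1×25 + 1×10
Count of 50: 2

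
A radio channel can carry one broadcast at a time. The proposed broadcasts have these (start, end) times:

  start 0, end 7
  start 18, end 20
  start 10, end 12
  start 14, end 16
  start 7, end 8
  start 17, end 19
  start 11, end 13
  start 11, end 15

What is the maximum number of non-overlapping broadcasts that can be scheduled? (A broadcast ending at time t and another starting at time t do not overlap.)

Sorted by end: (0,7)  (7,8)  (10,12)  (11,13)  (11,15)  (14,16)  (17,19)  (18,20)
take (0,7); take (7,8); take (10,12); take (14,16); take (17,19).
Selected 5 broadcasts.

5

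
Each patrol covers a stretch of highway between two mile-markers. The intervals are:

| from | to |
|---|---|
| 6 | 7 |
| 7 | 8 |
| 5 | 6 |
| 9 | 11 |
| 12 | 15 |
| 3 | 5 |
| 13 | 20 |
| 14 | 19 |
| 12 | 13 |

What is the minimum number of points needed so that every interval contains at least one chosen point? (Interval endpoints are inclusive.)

Sort by right endpoint; whenever an interval is uncovered, place a point at its right end.
By right end: [3,5]  [5,6]  [6,7]  [7,8]  [9,11]  [12,13]  [12,15]  [14,19]  [13,20]
[3,5] uncovered → point at 5; [6,7] uncovered → point at 7; [9,11] uncovered → point at 11; [12,13] uncovered → point at 13; [14,19] uncovered → point at 19.
Points: 5, 7, 11, 13, 19 (5 total).

5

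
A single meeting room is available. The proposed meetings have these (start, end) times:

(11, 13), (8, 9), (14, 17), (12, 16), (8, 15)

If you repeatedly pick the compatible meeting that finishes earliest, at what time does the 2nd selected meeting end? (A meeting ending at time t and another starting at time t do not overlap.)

Sort by end time and greedily take each interval whose start is ≥ the last chosen end.
Sorted by end: (8,9)  (11,13)  (8,15)  (12,16)  (14,17)
take (8,9); take (11,13); take (14,17).
Selected: (8,9) (11,13) (14,17)

13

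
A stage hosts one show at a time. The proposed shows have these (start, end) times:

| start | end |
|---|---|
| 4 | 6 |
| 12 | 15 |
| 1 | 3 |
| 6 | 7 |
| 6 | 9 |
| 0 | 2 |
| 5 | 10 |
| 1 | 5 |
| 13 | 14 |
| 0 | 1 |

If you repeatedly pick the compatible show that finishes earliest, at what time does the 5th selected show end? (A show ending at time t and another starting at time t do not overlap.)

Order by finish time; keep every interval that doesn't clash with the previous kept one.
Sorted by end: (0,1)  (0,2)  (1,3)  (1,5)  (4,6)  (6,7)  (6,9)  (5,10)  (13,14)  (12,15)
take (0,1); skip (0,2); take (1,3); take (4,6); take (6,7); take (13,14).
Selected: (0,1) (1,3) (4,6) (6,7) (13,14)

14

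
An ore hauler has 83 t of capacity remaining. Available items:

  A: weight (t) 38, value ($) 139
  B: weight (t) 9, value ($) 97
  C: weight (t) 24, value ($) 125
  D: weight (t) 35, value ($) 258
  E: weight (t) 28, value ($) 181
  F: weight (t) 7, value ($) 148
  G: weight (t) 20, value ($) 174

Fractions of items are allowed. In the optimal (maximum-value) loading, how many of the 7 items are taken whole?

Greedy by value/weight ratio, highest first.
Order: F (148/7=21.14) > B (97/9=10.78) > G (174/20=8.70) > D (258/35=7.37) > E (181/28=6.46) > C (125/24=5.21) > A (139/38=3.66)
Fill: take F (7 @ 148) → take B (9 @ 97) → take G (20 @ 174) → take D (35 @ 258) → take 12/28 of E → 77.57; 83/83 used.
4 item(s) taken whole; one partial (take 12/28 of E).

4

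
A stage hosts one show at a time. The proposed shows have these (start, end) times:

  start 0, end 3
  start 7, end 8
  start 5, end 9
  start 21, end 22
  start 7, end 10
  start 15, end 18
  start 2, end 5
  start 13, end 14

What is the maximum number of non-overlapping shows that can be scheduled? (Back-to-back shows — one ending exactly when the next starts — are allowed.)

By end time: (0,3), (2,5), (7,8), (5,9), (7,10), (13,14), (15,18), (21,22).
Pick (0,3); next start ≥ 3 → (7,8); next start ≥ 8 → (13,14); next start ≥ 14 → (15,18); next start ≥ 18 → (21,22).
Selected 5 shows.

5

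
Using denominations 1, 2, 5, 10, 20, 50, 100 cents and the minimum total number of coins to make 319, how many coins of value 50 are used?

Greedy: take as many of the largest coin as possible, then repeat with the remainder.
319 − 3×100→19 − 1×10→9 − 1×5→4 − 2×2→0
Count of 50: 0

0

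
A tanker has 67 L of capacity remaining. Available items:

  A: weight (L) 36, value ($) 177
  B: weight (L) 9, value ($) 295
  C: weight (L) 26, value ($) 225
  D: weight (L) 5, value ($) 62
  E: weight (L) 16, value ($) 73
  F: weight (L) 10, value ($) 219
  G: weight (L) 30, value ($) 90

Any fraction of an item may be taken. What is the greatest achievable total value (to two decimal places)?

Greedy by value/weight ratio, highest first.
Ratios (sorted): B 32.78, F 21.90, D 12.40, C 8.65, A 4.92, E 4.56, G 3.00
take B (9 @ 295); take F (10 @ 219); take D (5 @ 62); take C (26 @ 225); take 17/36 of A → 83.58. Capacity used 67/67.
Total value = 884.58

884.58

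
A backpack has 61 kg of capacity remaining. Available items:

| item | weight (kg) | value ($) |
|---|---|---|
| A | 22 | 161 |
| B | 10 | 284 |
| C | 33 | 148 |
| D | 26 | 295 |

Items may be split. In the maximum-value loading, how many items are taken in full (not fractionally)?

3

Greedy by value/weight ratio, highest first.
Ratios (sorted): B 28.40, D 11.35, A 7.32, C 4.48
take B (10 @ 284); take D (26 @ 295); take A (22 @ 161); take 3/33 of C → 13.45. Capacity used 61/61.
3 item(s) taken whole; one partial (take 3/33 of C).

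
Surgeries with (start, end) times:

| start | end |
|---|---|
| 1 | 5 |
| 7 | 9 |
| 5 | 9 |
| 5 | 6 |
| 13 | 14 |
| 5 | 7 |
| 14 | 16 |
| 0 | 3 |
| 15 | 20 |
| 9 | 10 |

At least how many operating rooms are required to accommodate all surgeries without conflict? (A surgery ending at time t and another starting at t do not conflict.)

3

Count concurrent intervals with a sweep; the peak is the room count.
Events (time:±→running): 0:+→1 1:+→2 3:-→1 5:-→0 5:+→1 5:+→2 5:+→3 … peak 3.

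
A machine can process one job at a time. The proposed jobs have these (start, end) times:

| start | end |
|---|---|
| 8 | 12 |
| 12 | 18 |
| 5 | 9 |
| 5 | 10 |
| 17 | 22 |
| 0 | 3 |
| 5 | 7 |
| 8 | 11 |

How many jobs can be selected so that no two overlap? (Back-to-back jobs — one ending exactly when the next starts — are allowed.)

4

Sorted by end: (0,3)  (5,7)  (5,9)  (5,10)  (8,11)  (8,12)  (12,18)  (17,22)
take (0,3); take (5,7); skip (5,10); take (8,11); take (12,18).
Selected 4 jobs.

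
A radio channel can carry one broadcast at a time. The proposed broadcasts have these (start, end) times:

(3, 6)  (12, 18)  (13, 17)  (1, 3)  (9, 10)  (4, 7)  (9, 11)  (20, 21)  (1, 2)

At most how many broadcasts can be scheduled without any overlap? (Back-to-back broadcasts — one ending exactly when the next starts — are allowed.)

5

Sort by end time and greedily take each interval whose start is ≥ the last chosen end.
By end time: (1,2), (1,3), (3,6), (4,7), (9,10), (9,11), (13,17), (12,18), (20,21).
Pick (1,2); next start ≥ 2 → (3,6); next start ≥ 6 → (9,10); next start ≥ 10 → (13,17); next start ≥ 17 → (20,21).
Selected 5 broadcasts.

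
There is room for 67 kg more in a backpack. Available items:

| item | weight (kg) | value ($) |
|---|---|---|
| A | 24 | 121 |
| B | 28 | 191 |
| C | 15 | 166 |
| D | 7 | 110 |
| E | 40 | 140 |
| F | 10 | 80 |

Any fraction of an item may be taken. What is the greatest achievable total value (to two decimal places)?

Ratios (sorted): D 15.71, C 11.07, F 8.00, B 6.82, A 5.04, E 3.50
take D (7 @ 110); take C (15 @ 166); take F (10 @ 80); take B (28 @ 191); take 7/24 of A → 35.29. Capacity used 67/67.
Total value = 582.29

582.29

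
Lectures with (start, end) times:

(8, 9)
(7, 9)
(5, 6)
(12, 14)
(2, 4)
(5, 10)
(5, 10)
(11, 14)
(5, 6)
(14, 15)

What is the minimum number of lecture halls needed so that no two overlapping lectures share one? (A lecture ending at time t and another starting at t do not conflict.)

Count concurrent intervals with a sweep; the peak is the room count.
Events (time:±→running): 2:+→1 4:-→0 5:+→1 5:+→2 5:+→3 5:+→4 … peak 4.

4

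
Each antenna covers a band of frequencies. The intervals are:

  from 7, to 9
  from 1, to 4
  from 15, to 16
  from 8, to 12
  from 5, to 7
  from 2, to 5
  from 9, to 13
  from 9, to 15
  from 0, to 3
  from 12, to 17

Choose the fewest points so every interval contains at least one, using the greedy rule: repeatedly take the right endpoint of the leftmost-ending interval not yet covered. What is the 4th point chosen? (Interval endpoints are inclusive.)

Process intervals by earliest right end; each time one isn't hit yet, stab at its right endpoint.
By right end: [0,3]  [1,4]  [2,5]  [5,7]  [7,9]  [8,12]  [9,13]  [9,15]  [15,16]  [12,17]
[0,3] uncovered → point at 3; [5,7] uncovered → point at 7; [8,12] uncovered → point at 12; [15,16] uncovered → point at 16.
Points: 3, 7, 12, 16 (4 total).

16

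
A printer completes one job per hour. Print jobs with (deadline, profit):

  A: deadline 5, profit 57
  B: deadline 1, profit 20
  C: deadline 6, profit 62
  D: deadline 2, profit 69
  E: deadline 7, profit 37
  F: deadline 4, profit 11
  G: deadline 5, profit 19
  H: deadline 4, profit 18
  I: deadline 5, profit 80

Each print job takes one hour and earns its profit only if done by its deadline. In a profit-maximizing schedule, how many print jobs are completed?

7

Take jobs in profit order; each goes to the latest open slot no later than its deadline.
By profit: I(d5,80), D(d2,69), C(d6,62), A(d5,57), E(d7,37), B(d1,20), G(d5,19), H(d4,18), F(d4,11)
I→slot 5; D→slot 2; C→slot 6; A→slot 4; E→slot 7; B→slot 1; G→slot 3; H skipped; F skipped.
7 of 9 scheduled.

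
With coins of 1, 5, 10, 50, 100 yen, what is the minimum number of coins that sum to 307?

Greedy: take as many of the largest coin as possible, then repeat with the remainder.
307 − 3×100→7 − 1×5→2 − 2×1→0
Total coins = 3 + 1 + 2 = 6

6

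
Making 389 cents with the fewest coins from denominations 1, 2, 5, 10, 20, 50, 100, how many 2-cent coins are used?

389 = 3×100 + 1×50 + 1×20 + 1×10 + 1×5 + 2×2
Count of 2: 2

2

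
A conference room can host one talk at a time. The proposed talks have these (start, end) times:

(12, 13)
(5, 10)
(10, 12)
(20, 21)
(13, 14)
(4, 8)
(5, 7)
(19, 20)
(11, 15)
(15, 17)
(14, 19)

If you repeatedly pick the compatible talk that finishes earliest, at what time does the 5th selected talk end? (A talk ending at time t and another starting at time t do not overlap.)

17

Sort by end time and greedily take each interval whose start is ≥ the last chosen end.
Sorted by end: (5,7)  (4,8)  (5,10)  (10,12)  (12,13)  (13,14)  (11,15)  (15,17)  (14,19)  (19,20)  (20,21)
take (5,7); skip (4,8); take (10,12); take (12,13); take (13,14); take (15,17); skip (14,19); take (19,20); take (20,21).
Selected: (5,7) (10,12) (12,13) (13,14) (15,17) (19,20) (20,21)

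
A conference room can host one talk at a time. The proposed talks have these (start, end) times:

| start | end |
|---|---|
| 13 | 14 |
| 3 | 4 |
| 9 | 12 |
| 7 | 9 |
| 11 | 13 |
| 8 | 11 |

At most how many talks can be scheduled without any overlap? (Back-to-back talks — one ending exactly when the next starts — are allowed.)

Order by finish time; keep every interval that doesn't clash with the previous kept one.
Sorted by end: (3,4)  (7,9)  (8,11)  (9,12)  (11,13)  (13,14)
take (3,4); take (7,9); skip (8,11); take (9,12); skip (11,13); take (13,14).
Selected 4 talks.

4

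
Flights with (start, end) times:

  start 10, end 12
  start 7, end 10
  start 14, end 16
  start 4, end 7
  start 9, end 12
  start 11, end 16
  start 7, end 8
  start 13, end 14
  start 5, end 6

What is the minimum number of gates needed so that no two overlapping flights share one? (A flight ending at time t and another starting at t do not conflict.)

The answer is the maximum number of intervals overlapping at any instant.
Events (time:±→running): 4:+→1 5:+→2 6:-→1 7:-→0 7:+→1 7:+→2 8:-→1 9:+→2 10:-→1 10:+→2 11:+→3 … peak 3.

3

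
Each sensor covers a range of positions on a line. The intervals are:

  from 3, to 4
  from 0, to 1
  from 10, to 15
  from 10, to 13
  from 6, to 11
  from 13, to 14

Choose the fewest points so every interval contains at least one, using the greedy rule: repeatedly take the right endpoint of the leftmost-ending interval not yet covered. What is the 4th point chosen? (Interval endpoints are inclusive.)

Process intervals by earliest right end; each time one isn't hit yet, stab at its right endpoint.
By right end: [0,1]  [3,4]  [6,11]  [10,13]  [13,14]  [10,15]
[0,1] uncovered → point at 1; [3,4] uncovered → point at 4; [6,11] uncovered → point at 11; [13,14] uncovered → point at 14.
Points: 1, 4, 11, 14 (4 total).

14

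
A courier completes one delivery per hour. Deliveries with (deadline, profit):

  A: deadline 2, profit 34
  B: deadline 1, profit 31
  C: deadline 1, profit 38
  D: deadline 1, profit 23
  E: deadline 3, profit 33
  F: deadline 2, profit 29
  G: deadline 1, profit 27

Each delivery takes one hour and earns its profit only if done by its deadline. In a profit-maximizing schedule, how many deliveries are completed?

Profit order: C=38 A=34 E=33 B=31 F=29 G=27 D=23
Assign: C→slot 1, A→slot 2, E→slot 3, B skipped, F skipped, G skipped, D skipped.
Slots: [1:C] [2:A] [3:E]
3 of 7 scheduled.

3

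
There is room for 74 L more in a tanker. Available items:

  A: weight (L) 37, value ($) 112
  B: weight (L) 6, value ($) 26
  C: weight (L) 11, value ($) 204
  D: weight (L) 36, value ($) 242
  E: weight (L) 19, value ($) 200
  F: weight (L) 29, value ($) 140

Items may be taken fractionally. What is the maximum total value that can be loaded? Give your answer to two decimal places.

Greedy by value/weight ratio, highest first.
Ratios (sorted): C 18.55, E 10.53, D 6.72, F 4.83, B 4.33, A 3.03
take C (11 @ 204); take E (19 @ 200); take D (36 @ 242); take 8/29 of F → 38.62. Capacity used 74/74.
Total value = 684.62

684.62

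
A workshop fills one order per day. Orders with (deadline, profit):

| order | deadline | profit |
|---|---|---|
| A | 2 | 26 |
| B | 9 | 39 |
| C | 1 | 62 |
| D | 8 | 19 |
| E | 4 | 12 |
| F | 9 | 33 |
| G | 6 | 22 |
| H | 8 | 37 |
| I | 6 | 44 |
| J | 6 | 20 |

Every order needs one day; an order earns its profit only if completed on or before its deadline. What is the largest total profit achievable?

Profit order: C=62 I=44 B=39 H=37 F=33 A=26 G=22 J=20 D=19 E=12
Assign: C→slot 1, I→slot 6, B→slot 9, H→slot 8, F→slot 7, A→slot 2, G→slot 5, J→slot 4, D→slot 3, E skipped.
Slots: [1:C] [2:A] [3:D] [4:J] [5:G] [6:I] [7:F] [8:H] [9:B]
Profit = 62 + 26 + 19 + 20 + 22 + 44 + 33 + 37 + 39 = 302

302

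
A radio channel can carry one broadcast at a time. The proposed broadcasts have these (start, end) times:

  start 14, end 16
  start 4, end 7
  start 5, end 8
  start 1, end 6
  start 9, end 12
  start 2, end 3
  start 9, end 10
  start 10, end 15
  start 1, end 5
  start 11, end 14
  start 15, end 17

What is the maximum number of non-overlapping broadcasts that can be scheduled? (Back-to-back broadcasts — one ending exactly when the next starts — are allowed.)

5

By end time: (2,3), (1,5), (1,6), (4,7), (5,8), (9,10), (9,12), (11,14), (10,15), (14,16), (15,17).
Pick (2,3); next start ≥ 3 → (4,7); next start ≥ 7 → (9,10); next start ≥ 10 → (11,14); next start ≥ 14 → (14,16).
Selected 5 broadcasts.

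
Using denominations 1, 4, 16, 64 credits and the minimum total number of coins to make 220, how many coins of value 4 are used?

3

Greedy: take as many of the largest coin as possible, then repeat with the remainder.
220 = 3×64 + 1×16 + 3×4
Count of 4: 3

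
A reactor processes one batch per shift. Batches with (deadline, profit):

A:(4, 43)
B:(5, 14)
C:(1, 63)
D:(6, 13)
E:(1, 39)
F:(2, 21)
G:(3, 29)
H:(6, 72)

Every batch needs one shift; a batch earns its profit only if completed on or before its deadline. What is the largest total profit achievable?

242

Sort by profit descending; place each in the latest free slot ≤ its deadline.
Profit order: H=72 C=63 A=43 E=39 G=29 F=21 B=14 D=13
Assign: H→slot 6, C→slot 1, A→slot 4, E skipped, G→slot 3, F→slot 2, B→slot 5, D skipped.
Slots: [1:C] [2:F] [3:G] [4:A] [5:B] [6:H]
Profit = 63 + 21 + 29 + 43 + 14 + 72 = 242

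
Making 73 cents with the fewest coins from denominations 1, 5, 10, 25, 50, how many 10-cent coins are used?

2

73 − 1×50→23 − 2×10→3 − 3×1→0
Count of 10: 2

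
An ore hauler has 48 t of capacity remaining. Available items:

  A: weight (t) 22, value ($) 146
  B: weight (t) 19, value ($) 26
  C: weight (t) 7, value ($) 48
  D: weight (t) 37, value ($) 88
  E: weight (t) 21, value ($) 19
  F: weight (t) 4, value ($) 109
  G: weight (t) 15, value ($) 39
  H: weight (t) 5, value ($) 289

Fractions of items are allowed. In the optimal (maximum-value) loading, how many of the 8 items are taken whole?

Sort by value per unit weight and fill in that order.
Order: H (289/5=57.80) > F (109/4=27.25) > C (48/7=6.86) > A (146/22=6.64) > G (39/15=2.60) > D (88/37=2.38) > B (26/19=1.37) > E (19/21=0.90)
Fill: take H (5 @ 289) → take F (4 @ 109) → take C (7 @ 48) → take A (22 @ 146) → take 10/15 of G → 26.00; 48/48 used.
4 item(s) taken whole; one partial (take 10/15 of G).

4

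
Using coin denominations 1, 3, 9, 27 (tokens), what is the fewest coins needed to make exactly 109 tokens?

5

Greedy: take as many of the largest coin as possible, then repeat with the remainder.
109 = 4×27 + 1×1
Total coins = 4 + 1 = 5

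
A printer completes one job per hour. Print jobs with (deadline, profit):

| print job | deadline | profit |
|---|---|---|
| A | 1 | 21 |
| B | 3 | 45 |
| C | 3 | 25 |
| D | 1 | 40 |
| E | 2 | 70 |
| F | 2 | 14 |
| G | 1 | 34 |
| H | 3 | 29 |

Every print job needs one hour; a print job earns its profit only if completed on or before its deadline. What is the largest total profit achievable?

155

Take jobs in profit order; each goes to the latest open slot no later than its deadline.
Profit order: E=70 B=45 D=40 G=34 H=29 C=25 A=21 F=14
Assign: E→slot 2, B→slot 3, D→slot 1, G skipped, H skipped, C skipped, A skipped, F skipped.
Slots: [1:D] [2:E] [3:B]
Profit = 40 + 70 + 45 = 155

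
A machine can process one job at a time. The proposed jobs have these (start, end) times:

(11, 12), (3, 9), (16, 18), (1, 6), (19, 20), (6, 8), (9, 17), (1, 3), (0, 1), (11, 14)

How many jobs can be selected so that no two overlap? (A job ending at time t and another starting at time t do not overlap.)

6

Greedy by earliest finish: after sorting by end time, pick each interval compatible with the last pick.
By end time: (0,1), (1,3), (1,6), (6,8), (3,9), (11,12), (11,14), (9,17), (16,18), (19,20).
Pick (0,1); next start ≥ 1 → (1,3); next start ≥ 3 → (6,8); next start ≥ 8 → (11,12); next start ≥ 12 → (16,18); next start ≥ 18 → (19,20).
Selected 6 jobs.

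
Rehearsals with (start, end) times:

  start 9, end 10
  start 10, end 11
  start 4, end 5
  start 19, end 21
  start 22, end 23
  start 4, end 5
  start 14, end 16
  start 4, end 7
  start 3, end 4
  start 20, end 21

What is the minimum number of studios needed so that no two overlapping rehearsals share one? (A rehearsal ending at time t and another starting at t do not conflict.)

3

Events (time:±→running): 3:+→1 4:-→0 4:+→1 4:+→2 4:+→3 … peak 3.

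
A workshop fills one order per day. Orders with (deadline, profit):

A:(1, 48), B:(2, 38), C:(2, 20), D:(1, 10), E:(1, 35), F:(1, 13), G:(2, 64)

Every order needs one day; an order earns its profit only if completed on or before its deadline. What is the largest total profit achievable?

Sort by profit descending; place each in the latest free slot ≤ its deadline.
By profit: G(d2,64), A(d1,48), B(d2,38), E(d1,35), C(d2,20), F(d1,13), D(d1,10)
G→slot 2; A→slot 1; B skipped; E skipped; C skipped; F skipped; D skipped.
Profit = 48 + 64 = 112

112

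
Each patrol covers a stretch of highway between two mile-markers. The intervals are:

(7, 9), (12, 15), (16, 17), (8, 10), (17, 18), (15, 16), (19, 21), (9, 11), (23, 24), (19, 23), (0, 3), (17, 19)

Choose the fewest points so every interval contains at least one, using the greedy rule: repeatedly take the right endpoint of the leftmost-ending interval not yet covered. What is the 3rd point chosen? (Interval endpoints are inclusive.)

Sort by right endpoint; whenever an interval is uncovered, place a point at its right end.
Sorted: [0,3] [7,9] [8,10] [9,11] [12,15] [15,16] [16,17] [17,18] [17,19] [19,21] [19,23] [23,24]
{[0,3]} hit by 3; {[7,9],[8,10],[9,11]} hit by 9; {[12,15],[15,16]} hit by 15; {[16,17],[17,18],[17,19]} hit by 17; {[19,21],[19,23]} hit by 21; {[23,24]} hit by 24.
Points: 3, 9, 15, 17, 21, 24 (6 total).

15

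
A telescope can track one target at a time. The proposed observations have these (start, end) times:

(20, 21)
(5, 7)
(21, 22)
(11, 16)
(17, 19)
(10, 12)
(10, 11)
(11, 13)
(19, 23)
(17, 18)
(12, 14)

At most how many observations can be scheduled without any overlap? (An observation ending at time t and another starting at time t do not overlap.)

By end time: (5,7), (10,11), (10,12), (11,13), (12,14), (11,16), (17,18), (17,19), (20,21), (21,22), (19,23).
Pick (5,7); next start ≥ 7 → (10,11); next start ≥ 11 → (11,13); next start ≥ 13 → (17,18); next start ≥ 18 → (20,21); next start ≥ 21 → (21,22).
Selected 6 observations.

6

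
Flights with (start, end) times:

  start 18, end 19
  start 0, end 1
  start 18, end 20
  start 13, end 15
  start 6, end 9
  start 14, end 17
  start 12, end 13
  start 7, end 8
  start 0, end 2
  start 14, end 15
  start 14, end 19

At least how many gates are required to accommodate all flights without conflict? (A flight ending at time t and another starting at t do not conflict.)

The answer is the maximum number of intervals overlapping at any instant.
Events (time:±→running): 0:+→1 0:+→2 1:-→1 2:-→0 6:+→1 7:+→2 8:-→1 9:-→0 12:+→1 13:-→0 13:+→1 14:+→2 14:+→3 14:+→4 … peak 4.

4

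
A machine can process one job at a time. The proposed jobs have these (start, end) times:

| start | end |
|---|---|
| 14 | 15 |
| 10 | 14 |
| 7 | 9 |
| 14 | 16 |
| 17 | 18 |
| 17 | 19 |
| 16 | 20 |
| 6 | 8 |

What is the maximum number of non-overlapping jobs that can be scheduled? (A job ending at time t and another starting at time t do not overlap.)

By end time: (6,8), (7,9), (10,14), (14,15), (14,16), (17,18), (17,19), (16,20).
Pick (6,8); next start ≥ 8 → (10,14); next start ≥ 14 → (14,15); next start ≥ 15 → (17,18).
Selected 4 jobs.

4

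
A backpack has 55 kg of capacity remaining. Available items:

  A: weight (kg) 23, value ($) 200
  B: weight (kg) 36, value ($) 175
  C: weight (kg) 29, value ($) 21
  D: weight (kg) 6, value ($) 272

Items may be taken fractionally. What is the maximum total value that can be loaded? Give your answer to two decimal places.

Order: D (272/6=45.33) > A (200/23=8.70) > B (175/36=4.86) > C (21/29=0.72)
Fill: take D (6 @ 272) → take A (23 @ 200) → take 26/36 of B → 126.39; 55/55 used.
Total value = 598.39

598.39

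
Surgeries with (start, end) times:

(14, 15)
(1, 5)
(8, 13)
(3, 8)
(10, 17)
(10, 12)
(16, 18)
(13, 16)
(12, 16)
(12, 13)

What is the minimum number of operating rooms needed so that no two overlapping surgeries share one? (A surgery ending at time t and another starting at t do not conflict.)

4

The answer is the maximum number of intervals overlapping at any instant.
Events (time:±→running): 1:+→1 3:+→2 5:-→1 8:-→0 8:+→1 10:+→2 10:+→3 12:-→2 12:+→3 12:+→4 … peak 4.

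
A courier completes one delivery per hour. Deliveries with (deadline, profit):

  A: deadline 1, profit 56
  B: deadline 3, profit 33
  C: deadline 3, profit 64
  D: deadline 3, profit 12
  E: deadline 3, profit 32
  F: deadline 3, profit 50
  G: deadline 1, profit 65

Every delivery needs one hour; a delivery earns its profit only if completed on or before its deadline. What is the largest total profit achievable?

179

Take jobs in profit order; each goes to the latest open slot no later than its deadline.
By profit: G(d1,65), C(d3,64), A(d1,56), F(d3,50), B(d3,33), E(d3,32), D(d3,12)
G→slot 1; C→slot 3; A skipped; F→slot 2; B skipped; E skipped; D skipped.
Profit = 65 + 50 + 64 = 179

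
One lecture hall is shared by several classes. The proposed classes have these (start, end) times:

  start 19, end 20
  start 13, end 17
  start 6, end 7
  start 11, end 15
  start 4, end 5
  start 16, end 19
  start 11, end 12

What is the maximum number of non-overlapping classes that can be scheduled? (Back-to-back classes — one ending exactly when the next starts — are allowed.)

Sorted by end: (4,5)  (6,7)  (11,12)  (11,15)  (13,17)  (16,19)  (19,20)
take (4,5); take (6,7); take (11,12); take (13,17); take (19,20).
Selected 5 classes.

5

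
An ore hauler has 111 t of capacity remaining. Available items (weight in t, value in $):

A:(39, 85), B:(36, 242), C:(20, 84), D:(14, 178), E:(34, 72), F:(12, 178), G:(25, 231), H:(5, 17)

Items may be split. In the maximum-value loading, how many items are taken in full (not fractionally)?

Greedy by value/weight ratio, highest first.
Ratios (sorted): F 14.83, D 12.71, G 9.24, B 6.72, C 4.20, H 3.40, A 2.18, E 2.12
take F (12 @ 178); take D (14 @ 178); take G (25 @ 231); take B (36 @ 242); take C (20 @ 84); take 4/5 of H → 13.60. Capacity used 111/111.
5 item(s) taken whole; one partial (take 4/5 of H).

5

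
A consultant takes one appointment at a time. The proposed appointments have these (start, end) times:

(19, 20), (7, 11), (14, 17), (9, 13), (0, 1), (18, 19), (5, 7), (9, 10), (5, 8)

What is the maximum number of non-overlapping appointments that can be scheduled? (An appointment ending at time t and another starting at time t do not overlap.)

Sort by end time and greedily take each interval whose start is ≥ the last chosen end.
Sorted by end: (0,1)  (5,7)  (5,8)  (9,10)  (7,11)  (9,13)  (14,17)  (18,19)  (19,20)
take (0,1); take (5,7); take (9,10); take (14,17); take (18,19); take (19,20).
Selected 6 appointments.

6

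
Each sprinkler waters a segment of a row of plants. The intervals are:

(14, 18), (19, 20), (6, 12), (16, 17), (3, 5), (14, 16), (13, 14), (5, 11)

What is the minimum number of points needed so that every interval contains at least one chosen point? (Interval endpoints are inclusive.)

5

By right end: [3,5]  [5,11]  [6,12]  [13,14]  [14,16]  [16,17]  [14,18]  [19,20]
[3,5] uncovered → point at 5; [6,12] uncovered → point at 12; [13,14] uncovered → point at 14; [16,17] uncovered → point at 17; [19,20] uncovered → point at 20.
Points: 5, 12, 14, 17, 20 (5 total).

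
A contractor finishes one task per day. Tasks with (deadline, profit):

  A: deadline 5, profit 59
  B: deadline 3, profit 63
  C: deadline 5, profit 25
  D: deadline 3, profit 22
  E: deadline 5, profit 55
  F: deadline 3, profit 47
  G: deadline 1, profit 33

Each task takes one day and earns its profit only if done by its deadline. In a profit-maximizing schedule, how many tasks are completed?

5

Sort by profit descending; place each in the latest free slot ≤ its deadline.
Profit order: B=63 A=59 E=55 F=47 G=33 C=25 D=22
Assign: B→slot 3, A→slot 5, E→slot 4, F→slot 2, G→slot 1, C skipped, D skipped.
Slots: [1:G] [2:F] [3:B] [4:E] [5:A]
5 of 7 scheduled.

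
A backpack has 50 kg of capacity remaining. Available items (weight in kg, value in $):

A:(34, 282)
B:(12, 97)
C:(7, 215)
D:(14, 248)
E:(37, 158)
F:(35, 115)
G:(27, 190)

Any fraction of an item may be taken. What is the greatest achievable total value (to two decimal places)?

703.53

Order: C (215/7=30.71) > D (248/14=17.71) > A (282/34=8.29) > B (97/12=8.08) > G (190/27=7.04) > E (158/37=4.27) > F (115/35=3.29)
Fill: take C (7 @ 215) → take D (14 @ 248) → take 29/34 of A → 240.53; 50/50 used.
Total value = 703.53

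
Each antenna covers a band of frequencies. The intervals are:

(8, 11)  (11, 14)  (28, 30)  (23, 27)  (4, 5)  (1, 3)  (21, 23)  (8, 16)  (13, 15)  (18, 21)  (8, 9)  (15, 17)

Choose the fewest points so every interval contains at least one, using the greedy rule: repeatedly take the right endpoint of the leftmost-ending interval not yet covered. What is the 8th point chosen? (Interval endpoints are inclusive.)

30

Sort by right endpoint; whenever an interval is uncovered, place a point at its right end.
By right end: [1,3]  [4,5]  [8,9]  [8,11]  [11,14]  [13,15]  [8,16]  [15,17]  [18,21]  [21,23]  [23,27]  [28,30]
[1,3] uncovered → point at 3; [4,5] uncovered → point at 5; [8,9] uncovered → point at 9; [11,14] uncovered → point at 14; [15,17] uncovered → point at 17; [18,21] uncovered → point at 21; [23,27] uncovered → point at 27; [28,30] uncovered → point at 30.
Points: 3, 5, 9, 14, 17, 21, 27, 30 (8 total).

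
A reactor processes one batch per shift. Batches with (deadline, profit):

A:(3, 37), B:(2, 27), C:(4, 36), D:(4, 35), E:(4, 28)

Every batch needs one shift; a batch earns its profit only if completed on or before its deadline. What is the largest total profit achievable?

Profit order: A=37 C=36 D=35 E=28 B=27
Assign: A→slot 3, C→slot 4, D→slot 2, E→slot 1, B skipped.
Slots: [1:E] [2:D] [3:A] [4:C]
Profit = 28 + 35 + 37 + 36 = 136

136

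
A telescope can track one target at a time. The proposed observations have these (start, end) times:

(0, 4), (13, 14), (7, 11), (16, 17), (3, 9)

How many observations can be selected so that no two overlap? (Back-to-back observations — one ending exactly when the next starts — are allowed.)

4

Greedy by earliest finish: after sorting by end time, pick each interval compatible with the last pick.
Sorted by end: (0,4)  (3,9)  (7,11)  (13,14)  (16,17)
take (0,4); take (7,11); take (13,14); take (16,17).
Selected 4 observations.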